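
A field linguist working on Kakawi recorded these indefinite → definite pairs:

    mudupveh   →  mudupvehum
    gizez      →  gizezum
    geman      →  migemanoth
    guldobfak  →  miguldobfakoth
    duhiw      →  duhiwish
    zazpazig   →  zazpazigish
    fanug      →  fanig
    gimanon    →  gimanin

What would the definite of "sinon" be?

sinin

"sinon" has last vowel 'o'. The one such stem in the data (gimanon → gimanin) changes the last vowel to 'i' (as does fanug), so the same rule applies.
So sinon → sinin.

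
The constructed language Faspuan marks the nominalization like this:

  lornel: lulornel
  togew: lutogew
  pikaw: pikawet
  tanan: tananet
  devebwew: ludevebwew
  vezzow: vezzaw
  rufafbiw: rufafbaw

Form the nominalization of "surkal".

togew and pikaw both end in -w yet inflect differently (lutogew, pikawet), so the final letter is not what conditions the rule; the last vowel is.
"surkal" has last vowel 'a'. The stems whose last vowel is 'a' (tanan → tananet, pikaw → pikawet) add -et.
The other patterns: stems whose last vowel is 'e' add the prefix lu-; stems whose last vowel is 'i' or 'o' change the last vowel to 'a'.
So surkal → surkalet.

surkalet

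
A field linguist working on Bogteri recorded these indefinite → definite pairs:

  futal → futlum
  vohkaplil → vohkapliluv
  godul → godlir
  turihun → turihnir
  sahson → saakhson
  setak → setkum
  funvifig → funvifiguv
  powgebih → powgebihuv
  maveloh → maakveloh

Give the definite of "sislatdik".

"sislatdik" has last vowel 'i'. The stems whose last vowel is 'i' (vohkaplil → vohkapliluv, powgebih → powgebihuv, funvifig → funvifiguv) add -uv.
The other patterns: stems whose last vowel is 'u' delete the last vowel and add -ir; stems whose last vowel is 'o' insert -ak- after the first vowel; stems whose last vowel is 'a' delete the last vowel and add -um.
So sislatdik → sislatdikuv.

sislatdikuv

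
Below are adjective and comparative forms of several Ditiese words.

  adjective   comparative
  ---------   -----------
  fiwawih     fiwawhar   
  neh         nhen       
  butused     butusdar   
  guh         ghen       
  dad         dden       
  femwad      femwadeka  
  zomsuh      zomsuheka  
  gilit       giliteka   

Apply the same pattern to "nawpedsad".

nawpedsdar

neh and zomsuh both end in -h yet inflect differently (nhen, zomsuheka), so the final letter is not what conditions the rule; the number of vowels is.
"nawpedsad" has 3 vowels. The stems with 3 vowels (fiwawih → fiwawhar, butused → butusdar) delete the last vowel and add -ar.
The other patterns: stems with 1 vowel delete the last vowel and add -en; stems with 2 vowels add -eka.
So nawpedsad → nawpedsdar.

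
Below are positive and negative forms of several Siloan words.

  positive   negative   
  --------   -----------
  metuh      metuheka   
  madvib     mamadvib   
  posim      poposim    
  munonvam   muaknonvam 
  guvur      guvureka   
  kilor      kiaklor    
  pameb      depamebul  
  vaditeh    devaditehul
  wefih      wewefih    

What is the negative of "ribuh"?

vaditeh and metuh both end in -h yet inflect differently (devaditehul, metuheka), so the final letter is not what conditions the rule; the last vowel is.
"ribuh" has last vowel 'u'. The stems whose last vowel is 'u' (guvur → guvureka, metuh → metuheka) add -eka.
So ribuh → ribuheka.

ribuheka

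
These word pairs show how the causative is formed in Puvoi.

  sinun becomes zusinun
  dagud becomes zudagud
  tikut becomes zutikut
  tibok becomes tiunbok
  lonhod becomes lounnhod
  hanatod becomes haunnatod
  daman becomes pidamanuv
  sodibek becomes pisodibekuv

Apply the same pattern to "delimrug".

zudelimrug

dagud and lonhod both end in -d yet inflect differently (zudagud, lounnhod), so the final letter is not what conditions the rule; the last vowel is.
"delimrug" has last vowel 'u'. The stems whose last vowel is 'u' (sinun → zusinun, dagud → zudagud, tikut → zutikut) add the prefix zu-.
So delimrug → zudelimrug.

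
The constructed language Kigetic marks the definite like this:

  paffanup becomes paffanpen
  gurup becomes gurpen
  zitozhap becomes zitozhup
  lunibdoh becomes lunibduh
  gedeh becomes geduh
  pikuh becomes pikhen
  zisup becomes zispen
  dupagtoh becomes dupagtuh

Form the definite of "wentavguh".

wentavghen

"wentavguh" has last vowel 'u'. The stems whose last vowel is 'u' (zisup → zispen, paffanup → paffanpen, pikuh → pikhen) delete the last vowel and add -en.
The other pattern: stems whose last vowel is 'a', 'e' or 'o' change the last vowel to 'u'.
So wentavguh → wentavghen.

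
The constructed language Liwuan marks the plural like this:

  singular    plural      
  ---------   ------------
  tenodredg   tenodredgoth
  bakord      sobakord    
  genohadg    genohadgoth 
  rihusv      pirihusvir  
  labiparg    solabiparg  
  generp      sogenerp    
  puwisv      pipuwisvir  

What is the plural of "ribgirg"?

labiparg and tenodredg both end in -g yet inflect differently (solabiparg, tenodredgoth), so the final letter is not what conditions the rule; the second-to-last letter is.
"ribgirg" has second-to-last letter 'r'. The stems whose second-to-last letter is 'r' (bakord → sobakord, generp → sogenerp, labiparg → solabiparg) add the prefix so-.
So ribgirg → soribgirg.

soribgirg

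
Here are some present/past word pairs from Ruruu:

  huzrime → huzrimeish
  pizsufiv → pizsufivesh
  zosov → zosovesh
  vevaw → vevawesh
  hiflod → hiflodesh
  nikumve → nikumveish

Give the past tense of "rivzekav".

hiflod and huzrime both begin with h- yet inflect differently (hiflodesh, huzrimeish), so the first letter is not what conditions the rule; whether the stem ends in a vowel or a consonant is.
"rivzekav" ends in a consonant. The stems ending in a consonant (zosov → zosovesh, hiflod → hiflodesh, vevaw → vevawesh) add -esh.
So rivzekav → rivzekavesh.

rivzekavesh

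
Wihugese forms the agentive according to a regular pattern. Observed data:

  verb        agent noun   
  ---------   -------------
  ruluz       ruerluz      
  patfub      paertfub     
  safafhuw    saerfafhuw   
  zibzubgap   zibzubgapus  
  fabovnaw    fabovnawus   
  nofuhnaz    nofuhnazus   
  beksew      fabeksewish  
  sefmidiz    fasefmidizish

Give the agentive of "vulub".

safafhuw and fabovnaw both end in -w yet inflect differently (saerfafhuw, fabovnawus), so the final letter is not what conditions the rule; the last vowel is.
"vulub" has last vowel 'u'. The stems whose last vowel is 'u' (ruluz → ruerluz, patfub → paertfub, safafhuw → saerfafhuw) insert -er- after the first vowel.
So vulub → vuerlub.

vuerlub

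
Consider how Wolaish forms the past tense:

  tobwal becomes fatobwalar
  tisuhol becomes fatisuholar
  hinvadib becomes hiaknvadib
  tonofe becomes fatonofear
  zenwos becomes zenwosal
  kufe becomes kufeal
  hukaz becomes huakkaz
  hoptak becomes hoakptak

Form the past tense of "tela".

fatelaar

tonofe and kufe both end in -e yet inflect differently (fatonofear, kufeal), so the final letter is not what conditions the rule; the first letter is.
"tela" begins with t-. The stems beginning with t- (tobwal → fatobwalar, tonofe → fatonofear, tisuhol → fatisuholar) add fa- … -ar around the stem.
So tela → fatelaar.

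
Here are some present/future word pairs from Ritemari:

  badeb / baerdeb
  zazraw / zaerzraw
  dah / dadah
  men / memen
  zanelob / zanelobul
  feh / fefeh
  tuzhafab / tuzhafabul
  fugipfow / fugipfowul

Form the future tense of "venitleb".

venitlebul

badeb and zanelob both end in -b yet inflect differently (baerdeb, zanelobul), so the final letter is not what conditions the rule; the number of vowels is.
"venitleb" has 3 vowels. The stems with 3 vowels (zanelob → zanelobul, fugipfow → fugipfowul, tuzhafab → tuzhafabul) add -ul.
The other patterns: stems with 1 vowel repeat the first consonant+vowel as a prefix; stems with 2 vowels insert -er- after the first vowel.
So venitleb → venitlebul.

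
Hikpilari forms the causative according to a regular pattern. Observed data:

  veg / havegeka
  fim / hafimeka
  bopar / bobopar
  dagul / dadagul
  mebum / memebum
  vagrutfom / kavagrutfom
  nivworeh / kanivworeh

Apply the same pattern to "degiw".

dedegiw

fim and mebum both end in -m yet inflect differently (hafimeka, memebum), so the final letter is not what conditions the rule; the number of vowels is.
"degiw" has 2 vowels. The stems with 2 vowels (bopar → bobopar, dagul → dadagul, mebum → memebum) repeat the first consonant+vowel as a prefix.
So degiw → dedegiw.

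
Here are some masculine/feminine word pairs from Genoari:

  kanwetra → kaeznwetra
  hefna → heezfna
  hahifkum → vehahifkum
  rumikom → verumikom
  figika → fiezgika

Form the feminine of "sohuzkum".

"sohuzkum" ends in -m. The stems ending in -m (hahifkum → vehahifkum, rumikom → verumikom) add the prefix ve-.
The other pattern: stems ending in -a insert -ez- after the first vowel.
So sohuzkum → vesohuzkum.

vesohuzkum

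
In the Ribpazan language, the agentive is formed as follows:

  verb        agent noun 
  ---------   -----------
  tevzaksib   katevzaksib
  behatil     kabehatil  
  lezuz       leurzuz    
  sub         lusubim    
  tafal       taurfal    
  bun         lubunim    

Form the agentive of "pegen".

peurgen

sub and tevzaksib both end in -b yet inflect differently (lusubim, katevzaksib), so the final letter is not what conditions the rule; the number of vowels is.
"pegen" has 2 vowels. The stems with 2 vowels (lezuz → leurzuz, tafal → taurfal) insert -ur- after the first vowel.
So pegen → peurgen.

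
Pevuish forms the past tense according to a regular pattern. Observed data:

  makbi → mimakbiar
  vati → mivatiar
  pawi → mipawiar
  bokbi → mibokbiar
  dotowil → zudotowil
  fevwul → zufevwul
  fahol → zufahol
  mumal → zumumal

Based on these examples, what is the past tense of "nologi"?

minologiar

makbi and dotowil both have last vowel 'i' yet inflect differently (mimakbiar, zudotowil), so the last vowel is not what conditions the rule; the final letter is.
"nologi" ends in -i. The stems ending in -i (makbi → mimakbiar, vati → mivatiar, pawi → mipawiar) add mi- … -ar around the stem.
The other pattern: stems ending in -l add the prefix zu-.
So nologi → minologiar.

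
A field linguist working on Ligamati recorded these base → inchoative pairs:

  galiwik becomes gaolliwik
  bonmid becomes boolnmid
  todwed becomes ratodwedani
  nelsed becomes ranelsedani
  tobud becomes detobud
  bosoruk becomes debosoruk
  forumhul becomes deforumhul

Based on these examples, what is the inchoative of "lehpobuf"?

todwed and tobud both end in -d yet inflect differently (ratodwedani, detobud), so the final letter is not what conditions the rule; the last vowel is.
"lehpobuf" has last vowel 'u'. The stems whose last vowel is 'u' (forumhul → deforumhul, tobud → detobud, bosoruk → debosoruk) add the prefix de-.
The other patterns: stems whose last vowel is 'e' add ra- … -ani around the stem; stems whose last vowel is 'i' insert -ol- after the first vowel.
So lehpobuf → delehpobuf.

delehpobuf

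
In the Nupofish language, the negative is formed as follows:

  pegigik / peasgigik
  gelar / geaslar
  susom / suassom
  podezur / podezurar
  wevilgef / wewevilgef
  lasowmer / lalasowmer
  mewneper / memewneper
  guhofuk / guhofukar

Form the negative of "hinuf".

hinufar

"hinuf" has last vowel 'u'. The stems whose last vowel is 'u' (guhofuk → guhofukar, podezur → podezurar) add -ar.
The other patterns: stems whose last vowel is 'e' repeat the first consonant+vowel as a prefix; stems whose last vowel is 'a', 'i' or 'o' insert -as- after the first vowel.
So hinuf → hinufar.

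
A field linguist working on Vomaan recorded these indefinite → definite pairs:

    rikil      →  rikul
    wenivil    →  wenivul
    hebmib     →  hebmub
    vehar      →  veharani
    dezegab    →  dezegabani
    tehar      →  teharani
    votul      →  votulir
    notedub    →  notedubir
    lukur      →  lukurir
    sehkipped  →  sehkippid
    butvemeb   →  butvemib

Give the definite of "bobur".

boburir

"bobur" has last vowel 'u'. The stems whose last vowel is 'u' (votul → votulir, notedub → notedubir, lukur → lukurir) add -ir.
So bobur → boburir.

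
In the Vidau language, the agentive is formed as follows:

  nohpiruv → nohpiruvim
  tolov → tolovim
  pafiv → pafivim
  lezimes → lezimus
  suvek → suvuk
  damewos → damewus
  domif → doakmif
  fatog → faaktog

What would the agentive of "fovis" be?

tolov and damewos both have last vowel 'o' yet inflect differently (tolovim, damewus), so the last vowel is not what conditions the rule; the final letter is.
"fovis" ends in -s. The stems ending in -s (lezimes → lezimus, damewos → damewus) change the last vowel to 'u'.
The other patterns: stems ending in -v add -im; stems ending in -f or -g insert -ak- after the first vowel.
So fovis → fovus.

fovus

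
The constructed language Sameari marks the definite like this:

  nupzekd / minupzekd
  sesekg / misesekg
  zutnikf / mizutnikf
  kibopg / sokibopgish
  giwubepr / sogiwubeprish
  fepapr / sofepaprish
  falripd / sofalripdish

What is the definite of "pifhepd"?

sesekg and kibopg both end in -g yet inflect differently (misesekg, sokibopgish), so the final letter is not what conditions the rule; the second-to-last letter is.
"pifhepd" has second-to-last letter 'p'. The stems whose second-to-last letter is 'p' (kibopg → sokibopgish, giwubepr → sogiwubeprish, fepapr → sofepaprish) add so- … -ish around the stem.
The other pattern: stems whose second-to-last letter is 'k' add the prefix mi-.
So pifhepd → sopifhepdish.

sopifhepdish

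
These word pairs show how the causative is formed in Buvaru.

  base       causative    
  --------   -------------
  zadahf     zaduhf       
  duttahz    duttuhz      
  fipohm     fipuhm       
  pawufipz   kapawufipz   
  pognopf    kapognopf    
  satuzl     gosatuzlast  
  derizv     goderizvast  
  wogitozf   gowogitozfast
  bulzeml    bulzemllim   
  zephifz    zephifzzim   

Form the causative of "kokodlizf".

duttahz and pawufipz both end in -z yet inflect differently (duttuhz, kapawufipz), so the final letter is not what conditions the rule; the second-to-last letter is.
"kokodlizf" has second-to-last letter 'z'. The stems whose second-to-last letter is 'z' (satuzl → gosatuzlast, derizv → goderizvast, wogitozf → gowogitozfast) add go- … -ast around the stem.
So kokodlizf → gokokodlizfast.

gokokodlizfast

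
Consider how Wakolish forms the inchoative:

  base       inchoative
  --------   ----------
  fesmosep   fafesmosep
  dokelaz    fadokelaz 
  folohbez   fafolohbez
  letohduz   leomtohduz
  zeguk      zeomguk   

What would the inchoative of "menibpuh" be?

meomnibpuh

dokelaz and letohduz both end in -z yet inflect differently (fadokelaz, leomtohduz), so the final letter is not what conditions the rule; the last vowel is.
"menibpuh" has last vowel 'u'. The stems whose last vowel is 'u' (letohduz → leomtohduz, zeguk → zeomguk) insert -om- after the first vowel.
The other pattern: stems whose last vowel is 'a' or 'e' add the prefix fa-.
So menibpuh → meomnibpuh.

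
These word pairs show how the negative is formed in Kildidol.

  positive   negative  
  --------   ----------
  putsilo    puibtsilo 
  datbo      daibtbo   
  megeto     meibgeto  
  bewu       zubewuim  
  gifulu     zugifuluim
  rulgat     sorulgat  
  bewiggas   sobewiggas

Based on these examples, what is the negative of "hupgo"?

bewu and bewiggas both begin with b- yet inflect differently (zubewuim, sobewiggas), so the first letter is not what conditions the rule; the final letter is.
"hupgo" ends in -o. The stems ending in -o (putsilo → puibtsilo, datbo → daibtbo, megeto → meibgeto) insert -ib- after the first vowel.
The other patterns: stems ending in -u add zu- … -im around the stem; stems ending in -s or -t add the prefix so-.
So hupgo → huibpgo.

huibpgo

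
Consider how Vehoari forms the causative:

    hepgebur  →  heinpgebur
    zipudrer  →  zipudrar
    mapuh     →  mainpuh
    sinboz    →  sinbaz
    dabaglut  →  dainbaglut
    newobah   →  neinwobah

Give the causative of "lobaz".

loinbaz

"lobaz" has last vowel 'a'. The one such stem in the data (newobah → neinwobah) inserts -in- after the first vowel (as do dabaglut, mapuh), so the same rule applies.
The other pattern: stems whose last vowel is 'e' or 'o' change the last vowel to 'a'.
So lobaz → loinbaz.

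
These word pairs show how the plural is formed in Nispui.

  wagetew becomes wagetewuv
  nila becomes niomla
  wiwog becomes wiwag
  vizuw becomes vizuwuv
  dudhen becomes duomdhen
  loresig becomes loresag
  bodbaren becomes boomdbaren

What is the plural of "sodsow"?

wagetew and bodbaren both have last vowel 'e' yet inflect differently (wagetewuv, boomdbaren), so the last vowel is not what conditions the rule; the final letter is.
"sodsow" ends in -w. The stems ending in -w (wagetew → wagetewuv, vizuw → vizuwuv) add -uv.
The other patterns: stems ending in -g change the last vowel to 'a'; stems ending in -a or -n insert -om- after the first vowel.
So sodsow → sodsowuv.

sodsowuv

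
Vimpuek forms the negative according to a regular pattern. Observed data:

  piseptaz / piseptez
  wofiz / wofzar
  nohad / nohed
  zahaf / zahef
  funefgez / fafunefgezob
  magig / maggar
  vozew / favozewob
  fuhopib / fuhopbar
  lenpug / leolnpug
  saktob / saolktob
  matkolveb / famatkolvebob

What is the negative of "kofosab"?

piseptaz and wofiz both end in -z yet inflect differently (piseptez, wofzar), so the final letter is not what conditions the rule; the last vowel is.
"kofosab" has last vowel 'a'. The stems whose last vowel is 'a' (piseptaz → piseptez, nohad → nohed, zahaf → zahef) change the last vowel to 'e'.
The other patterns: stems whose last vowel is 'i' delete the last vowel and add -ar; stems whose last vowel is 'e' add fa- … -ob around the stem; stems whose last vowel is 'o' or 'u' insert -ol- after the first vowel.
So kofosab → kofoseb.

kofoseb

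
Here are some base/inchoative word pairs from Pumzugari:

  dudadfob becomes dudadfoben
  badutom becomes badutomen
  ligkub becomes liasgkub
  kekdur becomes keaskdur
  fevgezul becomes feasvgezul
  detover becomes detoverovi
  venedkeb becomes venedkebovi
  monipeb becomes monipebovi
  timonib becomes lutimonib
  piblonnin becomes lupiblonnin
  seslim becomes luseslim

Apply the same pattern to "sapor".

dudadfob and ligkub both end in -b yet inflect differently (dudadfoben, liasgkub), so the final letter is not what conditions the rule; the last vowel is.
"sapor" has last vowel 'o'. The stems whose last vowel is 'o' (dudadfob → dudadfoben, badutom → badutomen) add -en.
The other patterns: stems whose last vowel is 'u' insert -as- after the first vowel; stems whose last vowel is 'e' add -ovi; stems whose last vowel is 'i' add the prefix lu-.
So sapor → saporen.

saporen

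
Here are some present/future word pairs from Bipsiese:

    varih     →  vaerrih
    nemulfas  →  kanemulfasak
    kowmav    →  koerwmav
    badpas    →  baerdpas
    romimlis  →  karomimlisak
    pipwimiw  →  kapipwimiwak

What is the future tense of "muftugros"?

kamuftugrosak

romimlis and badpas both end in -s yet inflect differently (karomimlisak, baerdpas), so the final letter is not what conditions the rule; the number of vowels is.
"muftugros" has 3 vowels. The stems with 3 vowels (pipwimiw → kapipwimiwak, romimlis → karomimlisak, nemulfas → kanemulfasak) add ka- … -ak around the stem.
So muftugros → kamuftugrosak.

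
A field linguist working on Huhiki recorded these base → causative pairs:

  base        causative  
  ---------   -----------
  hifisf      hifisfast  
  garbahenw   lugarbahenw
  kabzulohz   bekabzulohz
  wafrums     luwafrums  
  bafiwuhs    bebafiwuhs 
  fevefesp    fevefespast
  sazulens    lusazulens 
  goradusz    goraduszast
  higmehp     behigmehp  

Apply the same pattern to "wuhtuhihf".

bewuhtuhihf

"wuhtuhihf" has second-to-last letter 'h'. The stems whose second-to-last letter is 'h' (bafiwuhs → bebafiwuhs, higmehp → behigmehp, kabzulohz → bekabzulohz) add the prefix be-.
So wuhtuhihf → bewuhtuhihf.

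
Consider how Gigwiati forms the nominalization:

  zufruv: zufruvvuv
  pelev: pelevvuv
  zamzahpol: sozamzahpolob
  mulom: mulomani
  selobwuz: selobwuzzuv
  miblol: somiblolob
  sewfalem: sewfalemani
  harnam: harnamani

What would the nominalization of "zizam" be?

zizamani

miblol and mulom both have last vowel 'o' yet inflect differently (somiblolob, mulomani), so the last vowel is not what conditions the rule; the final letter is.
"zizam" ends in -m. The stems ending in -m (harnam → harnamani, mulom → mulomani, sewfalem → sewfalemani) add -ani.
The other patterns: stems ending in -l add so- … -ob around the stem; stems ending in -v or -z double the final consonant and add -uv.
So zizam → zizamani.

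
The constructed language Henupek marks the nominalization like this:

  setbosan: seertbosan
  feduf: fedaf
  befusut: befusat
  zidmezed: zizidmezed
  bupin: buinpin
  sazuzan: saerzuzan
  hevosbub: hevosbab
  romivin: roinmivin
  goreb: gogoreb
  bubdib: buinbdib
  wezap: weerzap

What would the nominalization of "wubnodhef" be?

hevosbub and goreb both end in -b yet inflect differently (hevosbab, gogoreb), so the final letter is not what conditions the rule; the last vowel is.
"wubnodhef" has last vowel 'e'. The stems whose last vowel is 'e' (goreb → gogoreb, zidmezed → zizidmezed) repeat the first consonant+vowel as a prefix.
So wubnodhef → wuwubnodhef.

wuwubnodhef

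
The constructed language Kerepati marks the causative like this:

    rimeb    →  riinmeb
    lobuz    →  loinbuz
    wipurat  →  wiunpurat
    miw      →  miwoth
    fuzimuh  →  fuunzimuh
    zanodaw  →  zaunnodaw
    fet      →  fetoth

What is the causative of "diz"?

fet and wipurat both end in -t yet inflect differently (fetoth, wiunpurat), so the final letter is not what conditions the rule; the number of vowels is.
"diz" has 1 vowel. The stems with 1 vowel (fet → fetoth, miw → miwoth) add -oth.
The other patterns: stems with 2 vowels insert -in- after the first vowel; stems with 3 vowels insert -un- after the first vowel.
So diz → dizoth.

dizoth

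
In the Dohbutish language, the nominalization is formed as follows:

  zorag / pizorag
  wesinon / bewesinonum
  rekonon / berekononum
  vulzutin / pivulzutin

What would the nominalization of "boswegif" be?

piboswegif

"boswegif" has last vowel 'i'. The one such stem in the data (vulzutin → pivulzutin) adds the prefix pi-, so the same rule applies.
The other pattern: stems whose last vowel is 'o' add be- … -um around the stem.
So boswegif → piboswegif.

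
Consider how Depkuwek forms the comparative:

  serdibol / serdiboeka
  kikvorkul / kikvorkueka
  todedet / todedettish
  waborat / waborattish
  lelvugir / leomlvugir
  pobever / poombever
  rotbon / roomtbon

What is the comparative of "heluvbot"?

todedet and pobever both have last vowel 'e' yet inflect differently (todedettish, poombever), so the last vowel is not what conditions the rule; the final letter is.
"heluvbot" ends in -t. The stems ending in -t (todedet → todedettish, waborat → waborattish) double the final consonant and add -ish.
So heluvbot → heluvbottish.

heluvbottish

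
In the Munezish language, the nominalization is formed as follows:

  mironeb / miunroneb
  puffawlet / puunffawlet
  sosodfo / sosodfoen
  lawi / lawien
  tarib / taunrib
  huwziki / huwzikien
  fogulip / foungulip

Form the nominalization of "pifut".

piunfut

tarib and lawi both have last vowel 'i' yet inflect differently (taunrib, lawien), so the last vowel is not what conditions the rule; whether the stem ends in a vowel or a consonant is.
"pifut" ends in a consonant. The stems ending in a consonant (tarib → taunrib, puffawlet → puunffawlet, mironeb → miunroneb) insert -un- after the first vowel.
So pifut → piunfut.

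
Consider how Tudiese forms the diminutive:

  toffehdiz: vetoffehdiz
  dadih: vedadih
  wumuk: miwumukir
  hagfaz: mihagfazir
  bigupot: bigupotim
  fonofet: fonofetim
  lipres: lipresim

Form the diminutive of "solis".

vesolis

toffehdiz and hagfaz both end in -z yet inflect differently (vetoffehdiz, mihagfazir), so the final letter is not what conditions the rule; the last vowel is.
"solis" has last vowel 'i'. The stems whose last vowel is 'i' (toffehdiz → vetoffehdiz, dadih → vedadih) add the prefix ve-.
So solis → vesolis.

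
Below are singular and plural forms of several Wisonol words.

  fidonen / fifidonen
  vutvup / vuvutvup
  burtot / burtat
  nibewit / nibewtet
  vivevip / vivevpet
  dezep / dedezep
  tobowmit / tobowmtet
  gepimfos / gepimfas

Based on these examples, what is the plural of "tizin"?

burtot and nibewit both end in -t yet inflect differently (burtat, nibewtet), so the final letter is not what conditions the rule; the last vowel is.
"tizin" has last vowel 'i'. The stems whose last vowel is 'i' (nibewit → nibewtet, vivevip → vivevpet, tobowmit → tobowmtet) delete the last vowel and add -et.
The other patterns: stems whose last vowel is 'o' change the last vowel to 'a'; stems whose last vowel is 'e' or 'u' repeat the first consonant+vowel as a prefix.
So tizin → tiznet.

tiznet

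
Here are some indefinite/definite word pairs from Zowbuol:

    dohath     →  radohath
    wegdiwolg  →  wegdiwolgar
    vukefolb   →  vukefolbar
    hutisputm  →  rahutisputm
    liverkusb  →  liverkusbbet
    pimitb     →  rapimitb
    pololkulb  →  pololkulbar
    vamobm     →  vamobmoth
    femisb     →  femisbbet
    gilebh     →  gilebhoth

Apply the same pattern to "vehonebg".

pimitb and vukefolb both end in -b yet inflect differently (rapimitb, vukefolbar), so the final letter is not what conditions the rule; the second-to-last letter is.
"vehonebg" has second-to-last letter 'b'. The stems whose second-to-last letter is 'b' (vamobm → vamobmoth, gilebh → gilebhoth) add -oth.
So vehonebg → vehonebgoth.

vehonebgoth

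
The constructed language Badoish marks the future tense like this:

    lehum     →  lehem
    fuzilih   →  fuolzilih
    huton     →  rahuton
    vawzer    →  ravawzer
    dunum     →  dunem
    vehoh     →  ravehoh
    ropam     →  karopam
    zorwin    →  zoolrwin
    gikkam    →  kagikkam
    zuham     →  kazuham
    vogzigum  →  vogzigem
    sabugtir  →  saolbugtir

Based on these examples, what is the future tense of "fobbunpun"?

gikkam and dunum both end in -m yet inflect differently (kagikkam, dunem), so the final letter is not what conditions the rule; the last vowel is.
"fobbunpun" has last vowel 'u'. The stems whose last vowel is 'u' (dunum → dunem, vogzigum → vogzigem, lehum → lehem) change the last vowel to 'e'.
The other patterns: stems whose last vowel is 'a' add the prefix ka-; stems whose last vowel is 'i' insert -ol- after the first vowel; stems whose last vowel is 'e' or 'o' add the prefix ra-.
So fobbunpun → fobbunpen.

fobbunpen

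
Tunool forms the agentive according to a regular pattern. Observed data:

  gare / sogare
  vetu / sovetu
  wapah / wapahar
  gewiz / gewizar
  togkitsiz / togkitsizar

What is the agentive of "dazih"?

"dazih" ends in a consonant. The stems ending in a consonant (gewiz → gewizar, wapah → wapahar, togkitsiz → togkitsizar) add -ar.
The other pattern: stems ending in a vowel add the prefix so-.
So dazih → dazihar.

dazihar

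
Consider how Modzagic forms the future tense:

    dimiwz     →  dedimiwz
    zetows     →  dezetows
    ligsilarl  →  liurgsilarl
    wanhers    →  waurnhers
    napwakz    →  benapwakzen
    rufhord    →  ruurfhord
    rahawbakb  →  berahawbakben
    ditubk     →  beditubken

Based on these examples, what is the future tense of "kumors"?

kuurmors

zetows and wanhers both end in -s yet inflect differently (dezetows, waurnhers), so the final letter is not what conditions the rule; the second-to-last letter is.
"kumors" has second-to-last letter 'r'. The stems whose second-to-last letter is 'r' (wanhers → waurnhers, ligsilarl → liurgsilarl, rufhord → ruurfhord) insert -ur- after the first vowel.
The other patterns: stems whose second-to-last letter is 'w' add the prefix de-; stems whose second-to-last letter is 'b' or 'k' add be- … -en around the stem.
So kumors → kuurmors.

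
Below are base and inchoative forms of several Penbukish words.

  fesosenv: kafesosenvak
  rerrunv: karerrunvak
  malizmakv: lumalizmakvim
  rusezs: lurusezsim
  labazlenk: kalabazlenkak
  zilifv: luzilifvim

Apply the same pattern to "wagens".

rerrunv and zilifv both end in -v yet inflect differently (karerrunvak, luzilifvim), so the final letter is not what conditions the rule; the second-to-last letter is.
"wagens" has second-to-last letter 'n'. The stems whose second-to-last letter is 'n' (rerrunv → karerrunvak, labazlenk → kalabazlenkak, fesosenv → kafesosenvak) add ka- … -ak around the stem.
The other pattern: stems whose second-to-last letter is 'f', 'k' or 'z' add lu- … -im around the stem.
So wagens → kawagensak.

kawagensak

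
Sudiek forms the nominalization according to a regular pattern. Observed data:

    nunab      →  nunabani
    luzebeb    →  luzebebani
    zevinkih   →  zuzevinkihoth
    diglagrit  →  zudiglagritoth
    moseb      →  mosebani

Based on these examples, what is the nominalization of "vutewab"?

luzebeb and zevinkih both have 3 vowels yet inflect differently (luzebebani, zuzevinkihoth), so the number of vowels is not what conditions the rule; the final letter is.
"vutewab" ends in -b. The stems ending in -b (moseb → mosebani, luzebeb → luzebebani, nunab → nunabani) add -ani.
The other pattern: stems ending in -h or -t add zu- … -oth around the stem.
So vutewab → vutewabani.

vutewabani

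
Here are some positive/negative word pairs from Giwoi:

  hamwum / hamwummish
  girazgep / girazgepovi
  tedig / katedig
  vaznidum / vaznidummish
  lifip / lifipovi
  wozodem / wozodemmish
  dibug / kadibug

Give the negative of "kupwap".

dibug and vaznidum both have last vowel 'u' yet inflect differently (kadibug, vaznidummish), so the last vowel is not what conditions the rule; the final letter is.
"kupwap" ends in -p. The stems ending in -p (girazgep → girazgepovi, lifip → lifipovi) add -ovi.
The other patterns: stems ending in -g add the prefix ka-; stems ending in -m double the final consonant and add -ish.
So kupwap → kupwapovi.

kupwapovi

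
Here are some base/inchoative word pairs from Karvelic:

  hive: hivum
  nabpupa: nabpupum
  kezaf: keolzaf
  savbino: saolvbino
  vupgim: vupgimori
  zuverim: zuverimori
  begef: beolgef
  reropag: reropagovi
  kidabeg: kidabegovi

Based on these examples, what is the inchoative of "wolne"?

wolnum

nabpupa and reropag both have last vowel 'a' yet inflect differently (nabpupum, reropagovi), so the last vowel is not what conditions the rule; the final letter is.
"wolne" ends in -e. The one such stem in the data (hive → hivum) drops the final letter and adds -um (as does nabpupa), so the same rule applies.
The other patterns: stems ending in -g add -ovi; stems ending in -f or -o insert -ol- after the first vowel; stems ending in -m add -ori.
So wolne → wolnum.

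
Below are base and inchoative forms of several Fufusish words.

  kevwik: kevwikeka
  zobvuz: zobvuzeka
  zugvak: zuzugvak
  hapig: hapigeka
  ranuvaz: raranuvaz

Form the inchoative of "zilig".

ziligeka

"zilig" has last vowel 'i'. The stems whose last vowel is 'i' (kevwik → kevwikeka, hapig → hapigeka) add -eka.
The other pattern: stems whose last vowel is 'a' repeat the first consonant+vowel as a prefix.
So zilig → ziligeka.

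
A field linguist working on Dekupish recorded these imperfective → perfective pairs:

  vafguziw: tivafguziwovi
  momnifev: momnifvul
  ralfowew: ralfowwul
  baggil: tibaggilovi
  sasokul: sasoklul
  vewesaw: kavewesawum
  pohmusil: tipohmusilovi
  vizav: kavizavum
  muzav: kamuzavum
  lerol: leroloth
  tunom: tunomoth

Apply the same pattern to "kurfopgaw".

kakurfopgawum

lerol and sasokul both end in -l yet inflect differently (leroloth, sasoklul), so the final letter is not what conditions the rule; the last vowel is.
"kurfopgaw" has last vowel 'a'. The stems whose last vowel is 'a' (muzav → kamuzavum, vewesaw → kavewesawum, vizav → kavizavum) add ka- … -um around the stem.
The other patterns: stems whose last vowel is 'o' add -oth; stems whose last vowel is 'e' or 'u' delete the last vowel and add -ul; stems whose last vowel is 'i' add ti- … -ovi around the stem.
So kurfopgaw → kakurfopgawum.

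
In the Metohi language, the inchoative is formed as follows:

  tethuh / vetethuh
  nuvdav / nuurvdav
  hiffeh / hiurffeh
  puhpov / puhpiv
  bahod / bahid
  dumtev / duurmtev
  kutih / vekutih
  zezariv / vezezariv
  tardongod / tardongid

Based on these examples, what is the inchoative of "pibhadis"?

vepibhadis

"pibhadis" has last vowel 'i'. The stems whose last vowel is 'i' (kutih → vekutih, zezariv → vezezariv) add the prefix ve-.
So pibhadis → vepibhadis.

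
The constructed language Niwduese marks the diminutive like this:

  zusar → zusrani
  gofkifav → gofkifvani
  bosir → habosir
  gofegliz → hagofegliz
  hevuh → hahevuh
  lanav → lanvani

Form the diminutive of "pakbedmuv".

zusar and bosir both end in -r yet inflect differently (zusrani, habosir), so the final letter is not what conditions the rule; the last vowel is.
"pakbedmuv" has last vowel 'u'. The one such stem in the data (hevuh → hahevuh) adds the prefix ha-, so the same rule applies.
The other pattern: stems whose last vowel is 'a' delete the last vowel and add -ani.
So pakbedmuv → hapakbedmuv.

hapakbedmuv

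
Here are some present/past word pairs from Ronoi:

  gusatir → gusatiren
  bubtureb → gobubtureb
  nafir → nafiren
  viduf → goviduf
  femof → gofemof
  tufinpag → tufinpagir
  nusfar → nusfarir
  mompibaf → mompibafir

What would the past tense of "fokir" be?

fokiren

nafir and nusfar both end in -r yet inflect differently (nafiren, nusfarir), so the final letter is not what conditions the rule; the last vowel is.
"fokir" has last vowel 'i'. The stems whose last vowel is 'i' (nafir → nafiren, gusatir → gusatiren) add -en.
The other patterns: stems whose last vowel is 'a' add -ir; stems whose last vowel is 'e', 'o' or 'u' add the prefix go-.
So fokir → fokiren.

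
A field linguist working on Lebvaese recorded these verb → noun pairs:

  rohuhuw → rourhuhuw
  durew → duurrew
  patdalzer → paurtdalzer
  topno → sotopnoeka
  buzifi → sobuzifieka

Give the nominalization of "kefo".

durew and topno both have 2 vowels yet inflect differently (duurrew, sotopnoeka), so the number of vowels is not what conditions the rule; whether the stem ends in a vowel or a consonant is.
"kefo" ends in a vowel. The stems ending in a vowel (topno → sotopnoeka, buzifi → sobuzifieka) add so- … -eka around the stem.
The other pattern: stems ending in a consonant insert -ur- after the first vowel.
So kefo → sokefoeka.

sokefoeka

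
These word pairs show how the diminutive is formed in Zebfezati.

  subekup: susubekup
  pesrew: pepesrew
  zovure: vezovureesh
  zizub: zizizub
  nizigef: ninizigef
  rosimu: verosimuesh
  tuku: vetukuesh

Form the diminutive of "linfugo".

velinfugoesh

zovure and pesrew both have last vowel 'e' yet inflect differently (vezovureesh, pepesrew), so the last vowel is not what conditions the rule; whether the stem ends in a vowel or a consonant is.
"linfugo" ends in a vowel. The stems ending in a vowel (zovure → vezovureesh, rosimu → verosimuesh, tuku → vetukuesh) add ve- … -esh around the stem.
The other pattern: stems ending in a consonant repeat the first consonant+vowel as a prefix.
So linfugo → velinfugoesh.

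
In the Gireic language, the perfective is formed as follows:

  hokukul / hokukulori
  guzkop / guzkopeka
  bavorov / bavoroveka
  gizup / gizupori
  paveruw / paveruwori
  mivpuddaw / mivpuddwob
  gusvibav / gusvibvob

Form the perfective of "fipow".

guzkop and gizup both end in -p yet inflect differently (guzkopeka, gizupori), so the final letter is not what conditions the rule; the last vowel is.
"fipow" has last vowel 'o'. The stems whose last vowel is 'o' (guzkop → guzkopeka, bavorov → bavoroveka) add -eka.
So fipow → fipoweka.

fipoweka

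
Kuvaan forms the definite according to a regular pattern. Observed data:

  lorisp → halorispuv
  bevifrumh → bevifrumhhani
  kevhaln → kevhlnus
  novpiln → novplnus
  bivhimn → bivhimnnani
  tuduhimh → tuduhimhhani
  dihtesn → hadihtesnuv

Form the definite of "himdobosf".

"himdobosf" has second-to-last letter 's'. The stems whose second-to-last letter is 's' (dihtesn → hadihtesnuv, lorisp → halorispuv) add ha- … -uv around the stem.
The other patterns: stems whose second-to-last letter is 'm' double the final consonant and add -ani; stems whose second-to-last letter is 'l' delete the last vowel and add -us.
So himdobosf → hahimdobosfuv.

hahimdobosfuv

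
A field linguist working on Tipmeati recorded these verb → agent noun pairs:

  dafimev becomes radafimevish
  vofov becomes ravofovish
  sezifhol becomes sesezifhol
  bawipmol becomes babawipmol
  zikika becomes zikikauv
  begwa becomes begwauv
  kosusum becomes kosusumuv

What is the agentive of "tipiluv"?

vofov and sezifhol both have last vowel 'o' yet inflect differently (ravofovish, sesezifhol), so the last vowel is not what conditions the rule; the final letter is.
"tipiluv" ends in -v. The stems ending in -v (dafimev → radafimevish, vofov → ravofovish) add ra- … -ish around the stem.
The other patterns: stems ending in -l repeat the first consonant+vowel as a prefix; stems ending in -a or -m add -uv.
So tipiluv → ratipiluvish.

ratipiluvish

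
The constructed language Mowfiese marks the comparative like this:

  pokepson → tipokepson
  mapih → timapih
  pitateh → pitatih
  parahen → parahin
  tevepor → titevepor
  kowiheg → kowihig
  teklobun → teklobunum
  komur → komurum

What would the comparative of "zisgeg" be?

zisgig

parahen and teklobun both end in -n yet inflect differently (parahin, teklobunum), so the final letter is not what conditions the rule; the last vowel is.
"zisgeg" has last vowel 'e'. The stems whose last vowel is 'e' (kowiheg → kowihig, parahen → parahin, pitateh → pitatih) change the last vowel to 'i'.
The other patterns: stems whose last vowel is 'u' add -um; stems whose last vowel is 'i' or 'o' add the prefix ti-.
So zisgeg → zisgig.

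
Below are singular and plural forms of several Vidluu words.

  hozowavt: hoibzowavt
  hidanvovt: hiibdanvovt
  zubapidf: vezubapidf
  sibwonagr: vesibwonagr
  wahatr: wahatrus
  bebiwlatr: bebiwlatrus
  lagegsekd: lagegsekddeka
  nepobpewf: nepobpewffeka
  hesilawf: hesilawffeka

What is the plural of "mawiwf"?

mawiwffeka

"mawiwf" has second-to-last letter 'w'. The stems whose second-to-last letter is 'w' (nepobpewf → nepobpewffeka, hesilawf → hesilawffeka) double the final consonant and add -eka.
The other patterns: stems whose second-to-last letter is 'v' insert -ib- after the first vowel; stems whose second-to-last letter is 'd' or 'g' add the prefix ve-; stems whose second-to-last letter is 't' add -us.
So mawiwf → mawiwffeka.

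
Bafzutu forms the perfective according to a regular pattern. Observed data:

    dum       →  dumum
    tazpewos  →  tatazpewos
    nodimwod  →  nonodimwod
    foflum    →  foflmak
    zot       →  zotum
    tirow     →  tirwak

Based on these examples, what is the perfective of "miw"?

miwum

"miw" has 1 vowel. The stems with 1 vowel (dum → dumum, zot → zotum) add -um.
The other patterns: stems with 2 vowels delete the last vowel and add -ak; stems with 3 vowels repeat the first consonant+vowel as a prefix.
So miw → miwum.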